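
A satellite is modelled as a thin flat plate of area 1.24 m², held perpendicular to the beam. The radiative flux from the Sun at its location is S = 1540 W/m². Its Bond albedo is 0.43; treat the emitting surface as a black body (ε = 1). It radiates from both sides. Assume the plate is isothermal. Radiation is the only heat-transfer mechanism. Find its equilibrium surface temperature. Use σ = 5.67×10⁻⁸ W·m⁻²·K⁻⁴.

At equilibrium, absorbed power = emitted power.
Absorbing cross-section = A = 1.240 m²; emitting surface = 2A = 2.480 m² (ratio 2).
(1−a)S·A_cross = εσ·A_surf·T⁴  ⇒  T⁴ = (1−a)S/(2σ).
T⁴ = 0.570·1540/(2·5.67×10⁻⁸) = 7.741×10⁹ K⁴.
T = (7.741×10⁹)^(1/4).

T ≈ 297 K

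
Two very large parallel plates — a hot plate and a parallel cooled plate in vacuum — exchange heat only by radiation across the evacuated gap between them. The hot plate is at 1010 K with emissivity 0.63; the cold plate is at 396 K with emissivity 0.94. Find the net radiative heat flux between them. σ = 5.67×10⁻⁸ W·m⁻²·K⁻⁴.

q ≈ 34900 W/m²

For two infinite grey parallel plates, q = σ(T₁⁴ − T₂⁴)/(1/ε₁ + 1/ε₂ − 1).
T₁⁴ − T₂⁴ = 1.041×10¹² − 2.459×10¹⁰ = 1.016×10¹² K⁴.
1/ε₁ + 1/ε₂ − 1 = 1.587 + 1.064 − 1 = 1.651.
q = 5.67×10⁻⁸ × 1.016×10¹² / 1.651.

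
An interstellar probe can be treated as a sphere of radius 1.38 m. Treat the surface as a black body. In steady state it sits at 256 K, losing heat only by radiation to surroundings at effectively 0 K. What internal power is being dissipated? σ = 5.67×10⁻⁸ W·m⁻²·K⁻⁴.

P ≈ 5830 W

Steady state: P = εσA T⁴.
A = 4πr² = 23.93 m²; T⁴ = (256)⁴ = 4.295×10⁹ K⁴.
P = 1.0 × 5.67×10⁻⁸ × 23.93 × 4.295×10⁹.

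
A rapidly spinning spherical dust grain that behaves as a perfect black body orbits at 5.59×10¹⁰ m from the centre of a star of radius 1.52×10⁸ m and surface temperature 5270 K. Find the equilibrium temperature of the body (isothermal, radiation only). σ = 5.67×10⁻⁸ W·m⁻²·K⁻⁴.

The star's surface emits σT_*⁴; at distance d the flux is S = σT_*⁴(R_*/d)².
S = 5.67×10⁻⁸·(5270)⁴·(1.52×10⁸/5.59×10¹⁰)² = 323.4 W/m².
For an isothermal sphere T⁴ = (1−a)S/(4σ) = 1.426×10⁹ K⁴.

T ≈ 194 K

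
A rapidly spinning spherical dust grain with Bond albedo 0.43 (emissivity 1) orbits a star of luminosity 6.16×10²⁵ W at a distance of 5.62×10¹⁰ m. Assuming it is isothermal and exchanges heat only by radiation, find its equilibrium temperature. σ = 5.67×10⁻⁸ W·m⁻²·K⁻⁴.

First find the stellar flux at distance d: S = L/(4πd²) = 6.16×10²⁵/(4π·(5.62×10¹⁰)²) = 1552 W/m².
For an isothermal sphere, absorbed (1−a)S·πr² = emitted σ·4πr²·T⁴, so T⁴ = (1−a)S/(4σ).
T⁴ = 0.570·1552/(4·5.67×10⁻⁸) = 3.901×10⁹ K⁴.

T ≈ 250 K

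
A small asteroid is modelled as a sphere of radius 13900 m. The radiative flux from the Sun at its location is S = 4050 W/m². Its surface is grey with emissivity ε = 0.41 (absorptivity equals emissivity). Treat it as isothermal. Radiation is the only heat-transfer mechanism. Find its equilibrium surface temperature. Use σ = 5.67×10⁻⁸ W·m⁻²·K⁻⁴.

At equilibrium, absorbed power = emitted power.
Absorbing cross-section = πr² = 6.070×10⁸ m²; emitting surface = 4πr² = 2.428×10⁹ m² (ratio 4).
εS·A_cross = εσ·A_surf·T⁴  ⇒  T⁴ = S/(4σ)   (ε cancels).
T⁴ = 4050/(4·5.67×10⁻⁸) = 1.786×10¹⁰ K⁴.
T = (1.786×10¹⁰)^(1/4).

T ≈ 366 K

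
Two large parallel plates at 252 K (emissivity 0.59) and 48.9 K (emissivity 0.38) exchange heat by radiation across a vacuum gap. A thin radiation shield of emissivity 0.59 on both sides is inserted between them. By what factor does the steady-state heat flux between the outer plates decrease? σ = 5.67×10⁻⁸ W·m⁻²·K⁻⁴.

Without shield: q₀ = σΔ(T⁴)/(1/ε₁+1/ε₂−1) with denominator 3.326.
With shield the two gaps are in series; the resistances add: (1/ε₁+1/ε_s−1)+(1/ε_s+1/ε₂−1) = 2.390+3.326 = 5.716.
Heat-flux ratio q₀/q = 5.716/3.326.

factor ≈ 1.72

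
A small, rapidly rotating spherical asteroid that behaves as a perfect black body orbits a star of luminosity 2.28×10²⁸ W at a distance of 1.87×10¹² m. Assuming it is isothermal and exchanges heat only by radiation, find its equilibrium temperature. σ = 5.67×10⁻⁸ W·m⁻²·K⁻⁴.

T ≈ 219 K

First find the stellar flux at distance d: S = L/(4πd²) = 2.28×10²⁸/(4π·(1.87×10¹²)²) = 518.8 W/m².
For an isothermal sphere, absorbed (1−a)S·πr² = emitted σ·4πr²·T⁴, so T⁴ = (1−a)S/(4σ).
T⁴ = 1.00·518.8/(4·5.67×10⁻⁸) = 2.288×10⁹ K⁴.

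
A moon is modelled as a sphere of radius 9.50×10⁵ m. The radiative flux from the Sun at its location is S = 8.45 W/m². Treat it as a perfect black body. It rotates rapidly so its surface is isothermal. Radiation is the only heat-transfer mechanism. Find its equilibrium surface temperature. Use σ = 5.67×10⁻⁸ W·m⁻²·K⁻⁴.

T ≈ 78.1 K

At equilibrium, absorbed power = emitted power.
Absorbing cross-section = πr² = 2.835×10¹² m²; emitting surface = 4πr² = 1.134×10¹³ m² (ratio 4).
S·A_cross = εσ·A_surf·T⁴  ⇒  T⁴ = S/(4σ).
T⁴ = 1.00·8.45/(4·5.67×10⁻⁸) = 3.726×10⁷ K⁴.
T = (3.726×10⁷)^(1/4).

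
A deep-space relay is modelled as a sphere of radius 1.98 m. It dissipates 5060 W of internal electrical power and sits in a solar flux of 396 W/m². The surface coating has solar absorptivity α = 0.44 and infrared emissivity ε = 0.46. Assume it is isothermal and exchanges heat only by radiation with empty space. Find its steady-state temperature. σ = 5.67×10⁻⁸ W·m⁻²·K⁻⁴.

T ≈ 274 K

At steady state, absorbed solar power + internal power = radiated power.
Absorbed: α·S·A_cross = 0.44·396·12.32 = 2146 W (cross-section πr²).
Total input = 2146 + 5060 = 7206 W.
Radiated: εσ·A_surf·T⁴ with A_surf = 4πr² = 49.27 m².
T⁴ = 7206/(0.46·5.67×10⁻⁸·49.27) = 5.608×10⁹ K⁴.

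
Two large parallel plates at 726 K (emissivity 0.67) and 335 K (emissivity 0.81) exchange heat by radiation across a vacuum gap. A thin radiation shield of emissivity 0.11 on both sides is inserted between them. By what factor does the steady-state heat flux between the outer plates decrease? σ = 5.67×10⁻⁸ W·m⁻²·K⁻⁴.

Without shield: q₀ = σΔ(T⁴)/(1/ε₁+1/ε₂−1) with denominator 1.727.
With shield the two gaps are in series; the resistances add: (1/ε₁+1/ε_s−1)+(1/ε_s+1/ε₂−1) = 9.583+9.325 = 18.91.
Heat-flux ratio q₀/q = 18.91/1.727.

factor ≈ 10.9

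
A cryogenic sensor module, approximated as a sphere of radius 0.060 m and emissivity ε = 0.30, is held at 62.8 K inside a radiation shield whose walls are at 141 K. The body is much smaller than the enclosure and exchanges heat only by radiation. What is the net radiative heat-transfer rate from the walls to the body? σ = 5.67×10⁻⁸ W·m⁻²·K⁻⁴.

P_net ≈ 0.292 W

For a small grey body in a large enclosure: P_net = εσA(T_body⁴ − T_wall⁴).
A = 4πr² = 0.04524 m²; T_body⁴ − T_wall⁴ = 1.555×10⁷ − 3.953×10⁸ = -3.797×10⁸ K⁴.
|P_net| = 0.30·5.67×10⁻⁸·0.04524·3.797×10⁸.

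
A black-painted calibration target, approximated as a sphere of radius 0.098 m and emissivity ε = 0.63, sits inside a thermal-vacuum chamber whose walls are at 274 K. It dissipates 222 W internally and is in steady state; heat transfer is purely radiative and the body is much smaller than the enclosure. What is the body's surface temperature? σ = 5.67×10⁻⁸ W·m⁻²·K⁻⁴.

T ≈ 489 K

For a small grey body in a large enclosure, net radiated power = εσA(T⁴ − T_w⁴).
Steady state: P = εσA(T⁴ − T_w⁴) with A = 4πr² = 0.1207 m².
T⁴ = P/(εσA) + T_w⁴ = 222/(0.63·5.67×10⁻⁸·0.1207) + (274)⁴
    = 5.150×10¹⁰ + 5.636×10⁹ = 5.713×10¹⁰ K⁴.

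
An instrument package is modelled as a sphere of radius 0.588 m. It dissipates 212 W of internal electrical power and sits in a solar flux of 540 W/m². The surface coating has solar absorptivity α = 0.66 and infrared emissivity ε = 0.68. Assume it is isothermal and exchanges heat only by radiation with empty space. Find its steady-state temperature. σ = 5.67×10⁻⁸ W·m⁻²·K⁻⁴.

T ≈ 245 K

At steady state, absorbed solar power + internal power = radiated power.
Absorbed: α·S·A_cross = 0.66·540·1.086 = 387.1 W (cross-section πr²).
Total input = 387.1 + 212 = 599.1 W.
Radiated: εσ·A_surf·T⁴ with A_surf = 4πr² = 4.345 m².
T⁴ = 599.1/(0.68·5.67×10⁻⁸·4.345) = 3.576×10⁹ K⁴.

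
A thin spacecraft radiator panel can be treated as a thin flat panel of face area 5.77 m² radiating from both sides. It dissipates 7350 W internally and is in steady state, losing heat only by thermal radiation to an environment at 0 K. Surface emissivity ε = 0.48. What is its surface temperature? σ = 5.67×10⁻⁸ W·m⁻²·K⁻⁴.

Steady state: internal power = radiated power, P = εσA T⁴.
Radiating area A = 2·5.77 = 11.54 m².
T⁴ = P/(εσA) = 7350/(0.48·5.67×10⁻⁸·11.54) = 2.340×10¹⁰ K⁴.
T = (2.340×10¹⁰)^(1/4).

T ≈ 391 K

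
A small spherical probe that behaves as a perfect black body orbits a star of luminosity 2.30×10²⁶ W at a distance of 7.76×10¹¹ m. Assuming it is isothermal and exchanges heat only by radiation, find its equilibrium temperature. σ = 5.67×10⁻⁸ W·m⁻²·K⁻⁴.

First find the stellar flux at distance d: S = L/(4πd²) = 2.30×10²⁶/(4π·(7.76×10¹¹)²) = 30.39 W/m².
For an isothermal sphere, absorbed (1−a)S·πr² = emitted σ·4πr²·T⁴, so T⁴ = (1−a)S/(4σ).
T⁴ = 1.00·30.39/(4·5.67×10⁻⁸) = 1.340×10⁸ K⁴.

T ≈ 108 K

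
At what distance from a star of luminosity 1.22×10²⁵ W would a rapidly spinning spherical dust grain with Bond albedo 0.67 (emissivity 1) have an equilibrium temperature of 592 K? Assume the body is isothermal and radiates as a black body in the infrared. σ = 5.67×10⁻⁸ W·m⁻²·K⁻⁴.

d ≈ 3.39×10⁹ m

For an isothermal black-emitting sphere, (1−a)S·πr² = σ·4πr²·T⁴ ⇒ S = 4σT⁴/(1−a).
S = 4·5.67×10⁻⁸·(592)⁴/0.330 = 84410 W/m².
Flux falls as S = L/(4πd²), so d = √(L/(4πS)) = √(1.22×10²⁵/(4π·84410)).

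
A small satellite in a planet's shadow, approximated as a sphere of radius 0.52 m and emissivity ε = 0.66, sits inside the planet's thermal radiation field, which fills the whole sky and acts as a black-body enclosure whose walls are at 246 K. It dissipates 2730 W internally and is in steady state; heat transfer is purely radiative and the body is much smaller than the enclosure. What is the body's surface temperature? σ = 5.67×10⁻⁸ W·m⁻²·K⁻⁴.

T ≈ 398 K

For a small grey body in a large enclosure, net radiated power = εσA(T⁴ − T_w⁴).
Steady state: P = εσA(T⁴ − T_w⁴) with A = 4πr² = 3.398 m².
T⁴ = P/(εσA) + T_w⁴ = 2730/(0.66·5.67×10⁻⁸·3.398) + (246)⁴
    = 2.147×10¹⁰ + 3.662×10⁹ = 2.513×10¹⁰ K⁴.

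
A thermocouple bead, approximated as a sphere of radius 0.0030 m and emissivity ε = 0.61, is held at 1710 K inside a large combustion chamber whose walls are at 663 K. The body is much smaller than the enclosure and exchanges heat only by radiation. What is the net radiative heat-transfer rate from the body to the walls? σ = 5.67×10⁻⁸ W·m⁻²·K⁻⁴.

P_net ≈ 32.7 W

For a small grey body in a large enclosure: P_net = εσA(T_body⁴ − T_wall⁴).
A = 4πr² = 1.131×10⁻⁴ m²; T_body⁴ − T_wall⁴ = 8.550×10¹² − 1.932×10¹¹ = 8.357×10¹² K⁴.
|P_net| = 0.61·5.67×10⁻⁸·1.131×10⁻⁴·8.357×10¹².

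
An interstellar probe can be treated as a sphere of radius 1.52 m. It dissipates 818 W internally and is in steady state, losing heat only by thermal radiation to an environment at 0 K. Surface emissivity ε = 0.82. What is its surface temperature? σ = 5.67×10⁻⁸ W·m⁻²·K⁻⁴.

Steady state: internal power = radiated power, P = εσA T⁴.
Radiating area A = 4πr² = 29.03 m².
T⁴ = P/(εσA) = 818/(0.82·5.67×10⁻⁸·29.03) = 6.060×10⁸ K⁴.
T = (6.060×10⁸)^(1/4).

T ≈ 157 K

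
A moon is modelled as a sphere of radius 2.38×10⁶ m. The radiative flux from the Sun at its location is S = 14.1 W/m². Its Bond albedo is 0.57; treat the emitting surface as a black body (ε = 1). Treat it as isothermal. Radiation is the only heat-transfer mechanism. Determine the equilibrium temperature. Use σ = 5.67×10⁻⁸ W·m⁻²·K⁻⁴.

T ≈ 71.9 K

At equilibrium, absorbed power = emitted power.
Absorbing cross-section = πr² = 1.780×10¹³ m²; emitting surface = 4πr² = 7.118×10¹³ m² (ratio 4).
(1−a)S·A_cross = εσ·A_surf·T⁴  ⇒  T⁴ = (1−a)S/(4σ).
T⁴ = 0.430·14.1/(4·5.67×10⁻⁸) = 2.673×10⁷ K⁴.
T = (2.673×10⁷)^(1/4).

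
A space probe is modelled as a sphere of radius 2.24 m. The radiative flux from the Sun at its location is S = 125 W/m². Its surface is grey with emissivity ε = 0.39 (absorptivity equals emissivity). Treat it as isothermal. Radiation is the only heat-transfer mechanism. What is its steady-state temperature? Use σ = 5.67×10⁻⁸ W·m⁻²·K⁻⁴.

At equilibrium, absorbed power = emitted power.
Absorbing cross-section = πr² = 15.76 m²; emitting surface = 4πr² = 63.05 m² (ratio 4).
εS·A_cross = εσ·A_surf·T⁴  ⇒  T⁴ = S/(4σ)   (ε cancels).
T⁴ = 125/(4·5.67×10⁻⁸) = 5.511×10⁸ K⁴.
T = (5.511×10⁸)^(1/4).

T ≈ 153 K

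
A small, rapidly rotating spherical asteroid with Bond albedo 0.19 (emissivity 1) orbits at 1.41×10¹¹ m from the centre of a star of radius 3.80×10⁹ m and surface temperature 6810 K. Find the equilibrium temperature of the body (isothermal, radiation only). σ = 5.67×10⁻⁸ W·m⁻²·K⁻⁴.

The star's surface emits σT_*⁴; at distance d the flux is S = σT_*⁴(R_*/d)².
S = 5.67×10⁻⁸·(6810)⁴·(3.80×10⁹/1.41×10¹¹)² = 88570 W/m².
For an isothermal sphere T⁴ = (1−a)S/(4σ) = 3.163×10¹¹ K⁴.

T ≈ 750 K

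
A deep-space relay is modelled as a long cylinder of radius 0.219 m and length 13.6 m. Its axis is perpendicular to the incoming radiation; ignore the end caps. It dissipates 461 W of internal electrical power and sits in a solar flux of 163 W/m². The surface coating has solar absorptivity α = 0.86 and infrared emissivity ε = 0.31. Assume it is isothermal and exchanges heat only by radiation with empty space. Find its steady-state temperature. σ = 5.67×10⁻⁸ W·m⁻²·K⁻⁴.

At steady state, absorbed solar power + internal power = radiated power.
Absorbed: α·S·A_cross = 0.86·163·5.957 = 835.0 W (cross-section 2rL).
Total input = 835.0 + 461 = 1296 W.
Radiated: εσ·A_surf·T⁴ with A_surf = 2πrL = 18.71 m².
T⁴ = 1296/(0.31·5.67×10⁻⁸·18.71) = 3.940×10⁹ K⁴.

T ≈ 251 K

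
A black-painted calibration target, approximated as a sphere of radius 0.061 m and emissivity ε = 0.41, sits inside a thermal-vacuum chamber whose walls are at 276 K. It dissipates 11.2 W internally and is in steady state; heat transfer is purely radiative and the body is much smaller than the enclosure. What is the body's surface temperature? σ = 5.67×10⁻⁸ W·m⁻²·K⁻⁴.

For a small grey body in a large enclosure, net radiated power = εσA(T⁴ − T_w⁴).
Steady state: P = εσA(T⁴ − T_w⁴) with A = 4πr² = 0.04676 m².
T⁴ = P/(εσA) + T_w⁴ = 11.2/(0.41·5.67×10⁻⁸·0.04676) + (276)⁴
    = 1.030×10¹⁰ + 5.803×10⁹ = 1.611×10¹⁰ K⁴.

T ≈ 356 K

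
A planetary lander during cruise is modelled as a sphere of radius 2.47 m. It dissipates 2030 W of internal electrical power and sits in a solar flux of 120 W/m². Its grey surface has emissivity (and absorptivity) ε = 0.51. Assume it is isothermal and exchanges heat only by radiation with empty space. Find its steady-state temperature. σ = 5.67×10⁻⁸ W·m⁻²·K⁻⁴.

At steady state, absorbed solar power + internal power = radiated power.
Absorbed: α·S·A_cross = 0.51·120·19.17 = 1173 W (cross-section πr²).
Total input = 1173 + 2030 = 3203 W.
Radiated: εσ·A_surf·T⁴ with A_surf = 4πr² = 76.67 m².
T⁴ = 3203/(0.51·5.67×10⁻⁸·76.67) = 1.445×10⁹ K⁴.

T ≈ 195 K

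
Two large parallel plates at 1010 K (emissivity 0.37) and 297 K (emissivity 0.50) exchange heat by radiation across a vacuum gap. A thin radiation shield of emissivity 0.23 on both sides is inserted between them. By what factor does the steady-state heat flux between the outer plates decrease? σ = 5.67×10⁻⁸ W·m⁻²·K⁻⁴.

factor ≈ 3.08

Without shield: q₀ = σΔ(T⁴)/(1/ε₁+1/ε₂−1) with denominator 3.703.
With shield the two gaps are in series; the resistances add: (1/ε₁+1/ε_s−1)+(1/ε_s+1/ε₂−1) = 6.051+5.348 = 11.40.
Heat-flux ratio q₀/q = 11.40/3.703.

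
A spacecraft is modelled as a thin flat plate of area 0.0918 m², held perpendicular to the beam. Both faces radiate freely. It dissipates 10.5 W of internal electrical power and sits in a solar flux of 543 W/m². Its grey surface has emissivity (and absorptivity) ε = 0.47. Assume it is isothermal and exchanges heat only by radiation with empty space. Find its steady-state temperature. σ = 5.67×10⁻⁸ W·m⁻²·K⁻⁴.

At steady state, absorbed solar power + internal power = radiated power.
Absorbed: α·S·A_cross = 0.47·543·0.09180 = 23.43 W (cross-section A).
Total input = 23.43 + 10.5 = 33.93 W.
Radiated: εσ·A_surf·T⁴ with A_surf = 2A = 0.1836 m².
T⁴ = 33.93/(0.47·5.67×10⁻⁸·0.1836) = 6.934×10⁹ K⁴.

T ≈ 289 K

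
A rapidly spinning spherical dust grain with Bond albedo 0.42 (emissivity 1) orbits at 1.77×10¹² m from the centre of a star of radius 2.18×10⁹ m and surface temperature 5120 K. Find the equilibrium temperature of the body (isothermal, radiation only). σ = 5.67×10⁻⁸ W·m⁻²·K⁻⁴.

The star's surface emits σT_*⁴; at distance d the flux is S = σT_*⁴(R_*/d)².
S = 5.67×10⁻⁸·(5120)⁴·(2.18×10⁹/1.77×10¹²)² = 59.11 W/m².
For an isothermal sphere T⁴ = (1−a)S/(4σ) = 1.512×10⁸ K⁴.

T ≈ 111 K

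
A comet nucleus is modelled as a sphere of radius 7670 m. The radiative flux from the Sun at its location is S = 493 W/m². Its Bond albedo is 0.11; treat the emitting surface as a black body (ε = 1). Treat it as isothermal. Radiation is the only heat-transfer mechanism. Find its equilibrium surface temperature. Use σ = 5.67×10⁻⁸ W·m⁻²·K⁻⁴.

At equilibrium, absorbed power = emitted power.
Absorbing cross-section = πr² = 1.848×10⁸ m²; emitting surface = 4πr² = 7.393×10⁸ m² (ratio 4).
(1−a)S·A_cross = εσ·A_surf·T⁴  ⇒  T⁴ = (1−a)S/(4σ).
T⁴ = 0.890·493/(4·5.67×10⁻⁸) = 1.935×10⁹ K⁴.
T = (1.935×10⁹)^(1/4).

T ≈ 210 K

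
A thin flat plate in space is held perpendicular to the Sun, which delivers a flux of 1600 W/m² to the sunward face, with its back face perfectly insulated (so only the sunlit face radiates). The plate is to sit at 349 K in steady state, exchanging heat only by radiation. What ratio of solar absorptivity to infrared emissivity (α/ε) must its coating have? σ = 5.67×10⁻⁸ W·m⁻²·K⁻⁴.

Balance: αS·A = εσ·1A·T⁴ ⇒ α/ε = σT⁴/S.
α/ε = 5.67×10⁻⁸·(349)⁴/1600 = 5.67×10⁻⁸·1.484×10¹⁰/1600.

α/ε ≈ 0.526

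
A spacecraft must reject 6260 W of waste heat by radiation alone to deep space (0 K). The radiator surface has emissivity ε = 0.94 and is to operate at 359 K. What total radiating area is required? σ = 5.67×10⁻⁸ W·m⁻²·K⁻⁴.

A ≈ 7.07 m²

P = εσA T⁴ ⇒ A = P/(εσT⁴).
T⁴ = 1.661×10¹⁰ K⁴.
A = 6260/(0.94 × 5.67×10⁻⁸ × 1.661×10¹⁰).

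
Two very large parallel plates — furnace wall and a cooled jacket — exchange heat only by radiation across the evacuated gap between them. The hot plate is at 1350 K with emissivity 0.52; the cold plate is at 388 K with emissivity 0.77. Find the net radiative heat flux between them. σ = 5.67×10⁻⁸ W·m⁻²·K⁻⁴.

For two infinite grey parallel plates, q = σ(T₁⁴ − T₂⁴)/(1/ε₁ + 1/ε₂ − 1).
T₁⁴ − T₂⁴ = 3.322×10¹² − 2.266×10¹⁰ = 3.299×10¹² K⁴.
1/ε₁ + 1/ε₂ − 1 = 1.923 + 1.299 − 1 = 2.222.
q = 5.67×10⁻⁸ × 3.299×10¹² / 2.222.

q ≈ 84200 W/m²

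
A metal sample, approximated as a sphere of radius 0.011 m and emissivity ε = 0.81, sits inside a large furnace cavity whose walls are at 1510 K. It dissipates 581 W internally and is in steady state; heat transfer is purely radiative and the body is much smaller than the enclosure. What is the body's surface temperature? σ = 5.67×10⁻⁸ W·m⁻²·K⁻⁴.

For a small grey body in a large enclosure, net radiated power = εσA(T⁴ − T_w⁴).
Steady state: P = εσA(T⁴ − T_w⁴) with A = 4πr² = 0.001521 m².
T⁴ = P/(εσA) + T_w⁴ = 581/(0.81·5.67×10⁻⁸·0.001521) + (1510)⁴
    = 8.320×10¹² + 5.199×10¹² = 1.352×10¹³ K⁴.

T ≈ 1920 K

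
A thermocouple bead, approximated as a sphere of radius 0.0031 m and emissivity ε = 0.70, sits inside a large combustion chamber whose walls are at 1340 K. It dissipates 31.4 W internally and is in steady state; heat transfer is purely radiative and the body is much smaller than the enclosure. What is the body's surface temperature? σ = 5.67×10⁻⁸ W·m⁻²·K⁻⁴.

For a small grey body in a large enclosure, net radiated power = εσA(T⁴ − T_w⁴).
Steady state: P = εσA(T⁴ − T_w⁴) with A = 4πr² = 1.208×10⁻⁴ m².
T⁴ = P/(εσA) + T_w⁴ = 31.4/(0.70·5.67×10⁻⁸·1.208×10⁻⁴) + (1340)⁴
    = 6.551×10¹² + 3.224×10¹² = 9.775×10¹² K⁴.

T ≈ 1770 K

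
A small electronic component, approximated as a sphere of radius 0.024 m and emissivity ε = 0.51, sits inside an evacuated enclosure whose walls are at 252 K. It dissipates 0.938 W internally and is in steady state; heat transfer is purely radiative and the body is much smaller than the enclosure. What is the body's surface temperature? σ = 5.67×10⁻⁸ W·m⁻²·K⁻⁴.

For a small grey body in a large enclosure, net radiated power = εσA(T⁴ − T_w⁴).
Steady state: P = εσA(T⁴ − T_w⁴) with A = 4πr² = 0.007238 m².
T⁴ = P/(εσA) + T_w⁴ = 0.938/(0.51·5.67×10⁻⁸·0.007238) + (252)⁴
    = 4.481×10⁹ + 4.033×10⁹ = 8.514×10⁹ K⁴.

T ≈ 304 K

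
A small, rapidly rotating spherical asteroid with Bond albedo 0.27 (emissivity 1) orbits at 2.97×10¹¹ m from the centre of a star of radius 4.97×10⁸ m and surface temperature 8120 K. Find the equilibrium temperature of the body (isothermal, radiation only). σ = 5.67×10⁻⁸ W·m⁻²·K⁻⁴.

The star's surface emits σT_*⁴; at distance d the flux is S = σT_*⁴(R_*/d)².
S = 5.67×10⁻⁸·(8120)⁴·(4.97×10⁸/2.97×10¹¹)² = 690.3 W/m².
For an isothermal sphere T⁴ = (1−a)S/(4σ) = 2.222×10⁹ K⁴.

T ≈ 217 K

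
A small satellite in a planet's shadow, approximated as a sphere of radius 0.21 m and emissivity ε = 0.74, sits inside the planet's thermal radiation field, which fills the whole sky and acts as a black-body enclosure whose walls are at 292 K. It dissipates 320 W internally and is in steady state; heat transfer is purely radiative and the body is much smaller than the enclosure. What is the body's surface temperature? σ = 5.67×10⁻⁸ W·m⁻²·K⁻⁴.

For a small grey body in a large enclosure, net radiated power = εσA(T⁴ − T_w⁴).
Steady state: P = εσA(T⁴ − T_w⁴) with A = 4πr² = 0.5542 m².
T⁴ = P/(εσA) + T_w⁴ = 320/(0.74·5.67×10⁻⁸·0.5542) + (292)⁴
    = 1.376×10¹⁰ + 7.270×10⁹ = 2.103×10¹⁰ K⁴.

T ≈ 381 K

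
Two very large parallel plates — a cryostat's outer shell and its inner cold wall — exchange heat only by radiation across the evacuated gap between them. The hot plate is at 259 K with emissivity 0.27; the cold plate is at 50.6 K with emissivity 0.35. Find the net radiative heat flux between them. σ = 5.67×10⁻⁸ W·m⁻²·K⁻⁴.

For two infinite grey parallel plates, q = σ(T₁⁴ − T₂⁴)/(1/ε₁ + 1/ε₂ − 1).
T₁⁴ − T₂⁴ = 4.500×10⁹ − 6.555×10⁶ = 4.493×10⁹ K⁴.
1/ε₁ + 1/ε₂ − 1 = 3.704 + 2.857 − 1 = 5.561.
q = 5.67×10⁻⁸ × 4.493×10⁹ / 5.561.

q ≈ 45.8 W/m²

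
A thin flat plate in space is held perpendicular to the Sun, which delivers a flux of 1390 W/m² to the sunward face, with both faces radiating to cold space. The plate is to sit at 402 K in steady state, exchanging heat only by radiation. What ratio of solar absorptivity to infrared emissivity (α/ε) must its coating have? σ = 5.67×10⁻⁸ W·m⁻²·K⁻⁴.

α/ε ≈ 2.13

Balance: αS·A = εσ·2A·T⁴ ⇒ α/ε = 2σT⁴/S.
α/ε = 2·5.67×10⁻⁸·(402)⁴/1390 = 2·5.67×10⁻⁸·2.612×10¹⁰/1390.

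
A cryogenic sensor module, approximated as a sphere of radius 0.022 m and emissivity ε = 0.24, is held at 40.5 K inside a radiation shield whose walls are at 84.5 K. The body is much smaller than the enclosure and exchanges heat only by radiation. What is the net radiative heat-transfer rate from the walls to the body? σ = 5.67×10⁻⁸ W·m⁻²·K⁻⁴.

P_net ≈ 0.00400 W

For a small grey body in a large enclosure: P_net = εσA(T_body⁴ − T_wall⁴).
A = 4πr² = 0.006082 m²; T_body⁴ − T_wall⁴ = 2.690×10⁶ − 5.098×10⁷ = -4.829×10⁷ K⁴.
|P_net| = 0.24·5.67×10⁻⁸·0.006082·4.829×10⁷.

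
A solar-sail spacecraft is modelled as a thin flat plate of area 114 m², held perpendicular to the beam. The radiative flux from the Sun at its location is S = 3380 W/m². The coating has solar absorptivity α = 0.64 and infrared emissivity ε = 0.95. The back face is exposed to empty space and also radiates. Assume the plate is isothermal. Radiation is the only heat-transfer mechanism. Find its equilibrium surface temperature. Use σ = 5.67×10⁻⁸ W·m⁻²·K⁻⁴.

At equilibrium, absorbed power = emitted power.
Absorbing cross-section = A = 114.0 m²; emitting surface = 2A = 228.0 m² (ratio 2).
αS·A_cross = εσ·A_surf·T⁴  ⇒  T⁴ = αS/(ε·2σ).
T⁴ = 0.640·3380/(0.95·2·5.67×10⁻⁸) = 2.008×10¹⁰ K⁴.
T = (2.008×10¹⁰)^(1/4).

T ≈ 376 K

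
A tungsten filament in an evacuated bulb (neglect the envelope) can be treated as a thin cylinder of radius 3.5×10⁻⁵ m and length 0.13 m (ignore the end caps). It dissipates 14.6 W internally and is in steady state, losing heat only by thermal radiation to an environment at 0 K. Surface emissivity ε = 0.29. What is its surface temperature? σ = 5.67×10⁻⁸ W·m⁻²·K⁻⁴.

Steady state: internal power = radiated power, P = εσA T⁴.
Radiating area A = 2πrL = 2.859×10⁻⁵ m².
T⁴ = P/(εσA) = 14.6/(0.29·5.67×10⁻⁸·2.859×10⁻⁵) = 3.106×10¹³ K⁴.
T = (3.106×10¹³)^(1/4).

T ≈ 2360 K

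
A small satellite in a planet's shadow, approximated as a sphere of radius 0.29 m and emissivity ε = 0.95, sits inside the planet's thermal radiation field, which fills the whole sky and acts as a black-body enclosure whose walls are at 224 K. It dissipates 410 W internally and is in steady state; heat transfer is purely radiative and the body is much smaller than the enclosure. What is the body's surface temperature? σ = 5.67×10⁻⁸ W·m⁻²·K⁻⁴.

For a small grey body in a large enclosure, net radiated power = εσA(T⁴ − T_w⁴).
Steady state: P = εσA(T⁴ − T_w⁴) with A = 4πr² = 1.057 m².
T⁴ = P/(εσA) + T_w⁴ = 410/(0.95·5.67×10⁻⁸·1.057) + (224)⁴
    = 7.202×10⁹ + 2.518×10⁹ = 9.720×10⁹ K⁴.

T ≈ 314 K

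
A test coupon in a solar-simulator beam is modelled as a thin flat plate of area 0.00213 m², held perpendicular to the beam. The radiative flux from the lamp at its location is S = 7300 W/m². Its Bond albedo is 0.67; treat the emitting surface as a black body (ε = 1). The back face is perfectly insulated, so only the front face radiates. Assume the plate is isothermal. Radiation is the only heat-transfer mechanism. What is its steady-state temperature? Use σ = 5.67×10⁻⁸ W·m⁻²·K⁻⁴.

T ≈ 454 K

At equilibrium, absorbed power = emitted power.
Absorbing cross-section = A = 0.002130 m²; emitting surface = A = 0.002130 m² (ratio 1).
(1−a)S·A_cross = εσ·A_surf·T⁴  ⇒  T⁴ = (1−a)S/(1σ).
T⁴ = 0.330·7300/(1·5.67×10⁻⁸) = 4.249×10¹⁰ K⁴.
T = (4.249×10¹⁰)^(1/4).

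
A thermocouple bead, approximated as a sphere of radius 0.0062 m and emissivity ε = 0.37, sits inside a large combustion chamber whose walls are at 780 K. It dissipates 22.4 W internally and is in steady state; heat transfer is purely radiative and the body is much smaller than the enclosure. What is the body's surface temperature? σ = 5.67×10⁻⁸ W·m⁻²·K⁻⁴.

T ≈ 1270 K

For a small grey body in a large enclosure, net radiated power = εσA(T⁴ − T_w⁴).
Steady state: P = εσA(T⁴ − T_w⁴) with A = 4πr² = 4.831×10⁻⁴ m².
T⁴ = P/(εσA) + T_w⁴ = 22.4/(0.37·5.67×10⁻⁸·4.831×10⁻⁴) + (780)⁴
    = 2.210×10¹² + 3.702×10¹¹ = 2.581×10¹² K⁴.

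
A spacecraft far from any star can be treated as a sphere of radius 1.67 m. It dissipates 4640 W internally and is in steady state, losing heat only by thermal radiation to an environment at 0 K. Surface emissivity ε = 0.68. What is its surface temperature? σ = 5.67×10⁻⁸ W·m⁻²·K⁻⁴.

T ≈ 242 K

Steady state: internal power = radiated power, P = εσA T⁴.
Radiating area A = 4πr² = 35.05 m².
T⁴ = P/(εσA) = 4640/(0.68·5.67×10⁻⁸·35.05) = 3.434×10⁹ K⁴.
T = (3.434×10⁹)^(1/4).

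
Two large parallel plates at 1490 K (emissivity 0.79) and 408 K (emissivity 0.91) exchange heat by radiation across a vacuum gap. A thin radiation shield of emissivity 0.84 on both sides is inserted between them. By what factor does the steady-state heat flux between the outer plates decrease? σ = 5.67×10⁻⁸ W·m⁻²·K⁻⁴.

factor ≈ 2.01

Without shield: q₀ = σΔ(T⁴)/(1/ε₁+1/ε₂−1) with denominator 1.365.
With shield the two gaps are in series; the resistances add: (1/ε₁+1/ε_s−1)+(1/ε_s+1/ε₂−1) = 1.456+1.289 = 2.746.
Heat-flux ratio q₀/q = 2.746/1.365.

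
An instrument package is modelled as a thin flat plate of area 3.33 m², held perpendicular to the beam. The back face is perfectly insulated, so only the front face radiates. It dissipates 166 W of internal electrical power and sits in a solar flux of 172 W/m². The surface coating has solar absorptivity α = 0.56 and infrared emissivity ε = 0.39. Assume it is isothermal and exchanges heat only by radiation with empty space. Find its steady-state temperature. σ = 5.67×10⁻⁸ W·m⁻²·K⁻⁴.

At steady state, absorbed solar power + internal power = radiated power.
Absorbed: α·S·A_cross = 0.56·172·3.330 = 320.7 W (cross-section A).
Total input = 320.7 + 166 = 486.7 W.
Radiated: εσ·A_surf·T⁴ with A_surf = A = 3.330 m².
T⁴ = 486.7/(0.39·5.67×10⁻⁸·3.330) = 6.610×10⁹ K⁴.

T ≈ 285 K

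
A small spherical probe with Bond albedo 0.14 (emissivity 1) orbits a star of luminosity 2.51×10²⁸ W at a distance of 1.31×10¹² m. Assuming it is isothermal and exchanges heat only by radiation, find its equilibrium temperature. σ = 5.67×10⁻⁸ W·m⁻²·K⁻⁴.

First find the stellar flux at distance d: S = L/(4πd²) = 2.51×10²⁸/(4π·(1.31×10¹²)²) = 1164 W/m².
For an isothermal sphere, absorbed (1−a)S·πr² = emitted σ·4πr²·T⁴, so T⁴ = (1−a)S/(4σ).
T⁴ = 0.860·1164/(4·5.67×10⁻⁸) = 4.413×10⁹ K⁴.

T ≈ 258 K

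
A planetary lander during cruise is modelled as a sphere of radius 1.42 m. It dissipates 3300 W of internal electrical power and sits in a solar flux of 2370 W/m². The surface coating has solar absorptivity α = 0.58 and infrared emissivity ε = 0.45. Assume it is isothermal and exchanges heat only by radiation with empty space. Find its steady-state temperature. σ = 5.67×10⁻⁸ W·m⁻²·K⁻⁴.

At steady state, absorbed solar power + internal power = radiated power.
Absorbed: α·S·A_cross = 0.58·2370·6.335 = 8708 W (cross-section πr²).
Total input = 8708 + 3300 = 12010 W.
Radiated: εσ·A_surf·T⁴ with A_surf = 4πr² = 25.34 m².
T⁴ = 12010/(0.45·5.67×10⁻⁸·25.34) = 1.857×10¹⁰ K⁴.

T ≈ 369 K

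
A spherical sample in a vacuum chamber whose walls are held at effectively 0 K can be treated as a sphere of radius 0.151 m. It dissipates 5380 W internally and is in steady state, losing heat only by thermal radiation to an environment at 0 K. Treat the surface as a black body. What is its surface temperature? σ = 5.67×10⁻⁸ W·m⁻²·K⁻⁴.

T ≈ 759 K

Steady state: internal power = radiated power, P = εσA T⁴.
Radiating area A = 4πr² = 0.2865 m².
T⁴ = P/(εσA) = 5380/(1.0·5.67×10⁻⁸·0.2865) = 3.312×10¹¹ K⁴.
T = (3.312×10¹¹)^(1/4).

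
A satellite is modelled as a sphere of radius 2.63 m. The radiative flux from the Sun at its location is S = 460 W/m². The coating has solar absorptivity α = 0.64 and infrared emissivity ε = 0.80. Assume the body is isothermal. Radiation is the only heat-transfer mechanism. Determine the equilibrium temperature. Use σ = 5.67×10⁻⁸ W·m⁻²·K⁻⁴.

At equilibrium, absorbed power = emitted power.
Absorbing cross-section = πr² = 21.73 m²; emitting surface = 4πr² = 86.92 m² (ratio 4).
αS·A_cross = εσ·A_surf·T⁴  ⇒  T⁴ = αS/(ε·4σ).
T⁴ = 0.640·460/(0.80·4·5.67×10⁻⁸) = 1.623×10⁹ K⁴.
T = (1.623×10⁹)^(1/4).

T ≈ 201 K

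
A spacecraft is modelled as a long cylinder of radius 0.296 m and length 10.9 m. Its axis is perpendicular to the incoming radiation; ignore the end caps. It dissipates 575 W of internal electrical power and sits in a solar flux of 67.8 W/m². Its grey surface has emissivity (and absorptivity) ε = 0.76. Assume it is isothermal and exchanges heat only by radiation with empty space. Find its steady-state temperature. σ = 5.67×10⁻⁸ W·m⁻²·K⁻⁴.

T ≈ 180 K

At steady state, absorbed solar power + internal power = radiated power.
Absorbed: α·S·A_cross = 0.76·67.8·6.453 = 332.5 W (cross-section 2rL).
Total input = 332.5 + 575 = 907.5 W.
Radiated: εσ·A_surf·T⁴ with A_surf = 2πrL = 20.27 m².
T⁴ = 907.5/(0.76·5.67×10⁻⁸·20.27) = 1.039×10⁹ K⁴.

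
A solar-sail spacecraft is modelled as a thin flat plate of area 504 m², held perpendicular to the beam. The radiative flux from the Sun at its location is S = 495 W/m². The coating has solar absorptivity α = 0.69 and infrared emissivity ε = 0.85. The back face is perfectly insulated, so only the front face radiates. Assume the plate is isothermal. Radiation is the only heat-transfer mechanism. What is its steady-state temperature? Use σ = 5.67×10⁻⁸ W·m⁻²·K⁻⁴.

T ≈ 290 K

At equilibrium, absorbed power = emitted power.
Absorbing cross-section = A = 504.0 m²; emitting surface = A = 504.0 m² (ratio 1).
αS·A_cross = εσ·A_surf·T⁴  ⇒  T⁴ = αS/(ε·1σ).
T⁴ = 0.690·495/(0.85·1·5.67×10⁻⁸) = 7.087×10⁹ K⁴.
T = (7.087×10⁹)^(1/4).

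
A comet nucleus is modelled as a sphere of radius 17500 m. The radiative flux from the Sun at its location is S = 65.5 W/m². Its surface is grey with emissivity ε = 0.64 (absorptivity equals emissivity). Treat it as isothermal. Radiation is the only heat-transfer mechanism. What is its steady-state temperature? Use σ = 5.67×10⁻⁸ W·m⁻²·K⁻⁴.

At equilibrium, absorbed power = emitted power.
Absorbing cross-section = πr² = 9.621×10⁸ m²; emitting surface = 4πr² = 3.848×10⁹ m² (ratio 4).
εS·A_cross = εσ·A_surf·T⁴  ⇒  T⁴ = S/(4σ)   (ε cancels).
T⁴ = 65.5/(4·5.67×10⁻⁸) = 2.888×10⁸ K⁴.
T = (2.888×10⁸)^(1/4).

T ≈ 130 K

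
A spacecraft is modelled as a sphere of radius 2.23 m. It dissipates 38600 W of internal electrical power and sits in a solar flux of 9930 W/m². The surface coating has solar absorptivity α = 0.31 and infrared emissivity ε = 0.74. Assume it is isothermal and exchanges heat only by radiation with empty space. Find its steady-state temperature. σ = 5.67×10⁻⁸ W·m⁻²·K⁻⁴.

T ≈ 426 K

At steady state, absorbed solar power + internal power = radiated power.
Absorbed: α·S·A_cross = 0.31·9930·15.62 = 48090 W (cross-section πr²).
Total input = 48090 + 38600 = 86690 W.
Radiated: εσ·A_surf·T⁴ with A_surf = 4πr² = 62.49 m².
T⁴ = 86690/(0.74·5.67×10⁻⁸·62.49) = 3.306×10¹⁰ K⁴.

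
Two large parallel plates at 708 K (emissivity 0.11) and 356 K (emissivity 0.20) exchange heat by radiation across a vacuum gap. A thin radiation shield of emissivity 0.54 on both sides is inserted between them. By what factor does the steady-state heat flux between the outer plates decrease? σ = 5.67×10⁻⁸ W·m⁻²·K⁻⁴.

factor ≈ 1.21

Without shield: q₀ = σΔ(T⁴)/(1/ε₁+1/ε₂−1) with denominator 13.09.
With shield the two gaps are in series; the resistances add: (1/ε₁+1/ε_s−1)+(1/ε_s+1/ε₂−1) = 9.943+5.852 = 15.79.
Heat-flux ratio q₀/q = 15.79/13.09.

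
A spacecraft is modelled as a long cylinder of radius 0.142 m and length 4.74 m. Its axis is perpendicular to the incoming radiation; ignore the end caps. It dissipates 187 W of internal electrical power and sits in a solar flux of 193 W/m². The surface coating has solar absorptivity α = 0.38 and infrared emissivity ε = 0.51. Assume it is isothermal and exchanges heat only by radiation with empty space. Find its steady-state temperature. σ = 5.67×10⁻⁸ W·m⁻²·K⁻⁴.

At steady state, absorbed solar power + internal power = radiated power.
Absorbed: α·S·A_cross = 0.38·193·1.346 = 98.73 W (cross-section 2rL).
Total input = 98.73 + 187 = 285.7 W.
Radiated: εσ·A_surf·T⁴ with A_surf = 2πrL = 4.229 m².
T⁴ = 285.7/(0.51·5.67×10⁻⁸·4.229) = 2.336×10⁹ K⁴.

T ≈ 220 K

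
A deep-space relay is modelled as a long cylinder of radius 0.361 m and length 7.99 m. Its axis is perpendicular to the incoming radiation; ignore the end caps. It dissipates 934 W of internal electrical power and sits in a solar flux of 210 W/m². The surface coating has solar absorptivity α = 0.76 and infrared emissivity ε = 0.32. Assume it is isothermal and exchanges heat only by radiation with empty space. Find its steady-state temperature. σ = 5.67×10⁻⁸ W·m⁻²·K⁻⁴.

T ≈ 274 K

At steady state, absorbed solar power + internal power = radiated power.
Absorbed: α·S·A_cross = 0.76·210·5.769 = 920.7 W (cross-section 2rL).
Total input = 920.7 + 934 = 1855 W.
Radiated: εσ·A_surf·T⁴ with A_surf = 2πrL = 18.12 m².
T⁴ = 1855/(0.32·5.67×10⁻⁸·18.12) = 5.640×10⁹ K⁴.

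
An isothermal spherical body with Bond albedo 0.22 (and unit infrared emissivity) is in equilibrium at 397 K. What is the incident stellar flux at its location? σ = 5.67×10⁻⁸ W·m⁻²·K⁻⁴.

S ≈ 7220 W/m²

(1−a)S·πr² = σ·4πr²·T⁴ ⇒ S = 4σT⁴/(1−a).
S = 4·5.67×10⁻⁸·2.484×10¹⁰/0.780.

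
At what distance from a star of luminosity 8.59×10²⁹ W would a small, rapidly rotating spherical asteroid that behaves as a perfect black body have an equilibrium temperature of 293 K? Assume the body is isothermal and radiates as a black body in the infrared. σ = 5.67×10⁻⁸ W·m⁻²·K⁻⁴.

d ≈ 6.39×10¹² m

For an isothermal black-emitting sphere, (1−a)S·πr² = σ·4πr²·T⁴ ⇒ S = 4σT⁴/(1−a).
S = 4·5.67×10⁻⁸·(293)⁴/1.00 = 1672 W/m².
Flux falls as S = L/(4πd²), so d = √(L/(4πS)) = √(8.59×10²⁹/(4π·1672)).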